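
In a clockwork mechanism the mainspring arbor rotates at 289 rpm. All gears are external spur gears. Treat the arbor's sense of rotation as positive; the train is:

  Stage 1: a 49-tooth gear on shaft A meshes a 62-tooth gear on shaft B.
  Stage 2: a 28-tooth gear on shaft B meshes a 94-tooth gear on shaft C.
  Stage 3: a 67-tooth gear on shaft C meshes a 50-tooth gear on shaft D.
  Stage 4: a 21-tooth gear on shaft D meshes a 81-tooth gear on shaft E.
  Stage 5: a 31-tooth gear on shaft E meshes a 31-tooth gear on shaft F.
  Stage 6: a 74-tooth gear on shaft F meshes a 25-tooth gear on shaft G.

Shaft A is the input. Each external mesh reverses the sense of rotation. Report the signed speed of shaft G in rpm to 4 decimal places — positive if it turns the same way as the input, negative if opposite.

+69.9622 rpm (same as input, |ω| = 69.9622 rpm)

Stage 1 [49T→62T]: ω = 289.0000×49/62 = 228.4032 rpm, dir flips to −; running = −228.4032
Stage 2 [28T→94T]: ω = 228.4032×28/94 = 68.0350 rpm, dir flips to +; running = +68.0350
Stage 3 [67T→50T]: ω = 68.0350×67/50 = 91.1669 rpm, dir flips to −; running = −91.1669
Stage 4 [21T→81T]: ω = 91.1669×21/81 = 23.6359 rpm, dir flips to +; running = +23.6359
Stage 5 [31T→31T]: ω = 23.6359×31/31 = 23.6359 rpm, dir flips to −; running = −23.6359
Stage 6 [74T→25T]: ω = 23.6359×74/25 = 69.9622 rpm, dir flips to +; running = +69.9622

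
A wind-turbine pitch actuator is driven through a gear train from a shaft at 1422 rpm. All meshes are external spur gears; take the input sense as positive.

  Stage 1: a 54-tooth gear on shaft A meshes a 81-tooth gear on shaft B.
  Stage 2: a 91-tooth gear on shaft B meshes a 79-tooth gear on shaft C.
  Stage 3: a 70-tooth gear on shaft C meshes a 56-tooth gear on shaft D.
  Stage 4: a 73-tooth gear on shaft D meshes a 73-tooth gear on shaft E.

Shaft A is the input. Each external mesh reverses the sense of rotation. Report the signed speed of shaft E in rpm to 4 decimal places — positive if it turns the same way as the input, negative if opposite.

Stage 1 [54T→81T]: ω = 1422.0000×54/81 = 948.0000 rpm, dir flips to −; running = −948.0000
Stage 2 [91T→79T]: ω = 948.0000×91/79 = 1092.0000 rpm, dir flips to +; running = +1092.0000
Stage 3 [70T→56T]: ω = 1092.0000×70/56 = 1365.0000 rpm, dir flips to −; running = −1365.0000
Stage 4 [73T→73T]: ω = 1365.0000×73/73 = 1365.0000 rpm, dir flips to +; running = +1365.0000

+1365.0000 rpm (same as input, |ω| = 1365.0000 rpm)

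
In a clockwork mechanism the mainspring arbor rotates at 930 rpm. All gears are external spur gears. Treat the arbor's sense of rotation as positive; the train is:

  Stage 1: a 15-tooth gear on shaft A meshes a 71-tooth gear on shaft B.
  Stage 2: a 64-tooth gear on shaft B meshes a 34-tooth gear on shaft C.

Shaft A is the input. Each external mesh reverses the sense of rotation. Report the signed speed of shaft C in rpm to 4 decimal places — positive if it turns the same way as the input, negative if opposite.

Stage 1 [15T→71T]: ω = 930.0000×15/71 = 196.4789 rpm, dir flips to −; running = −196.4789
Stage 2 [64T→34T]: ω = 196.4789×64/34 = 369.8426 rpm, dir flips to +; running = +369.8426

+369.8426 rpm (same as input, |ω| = 369.8426 rpm)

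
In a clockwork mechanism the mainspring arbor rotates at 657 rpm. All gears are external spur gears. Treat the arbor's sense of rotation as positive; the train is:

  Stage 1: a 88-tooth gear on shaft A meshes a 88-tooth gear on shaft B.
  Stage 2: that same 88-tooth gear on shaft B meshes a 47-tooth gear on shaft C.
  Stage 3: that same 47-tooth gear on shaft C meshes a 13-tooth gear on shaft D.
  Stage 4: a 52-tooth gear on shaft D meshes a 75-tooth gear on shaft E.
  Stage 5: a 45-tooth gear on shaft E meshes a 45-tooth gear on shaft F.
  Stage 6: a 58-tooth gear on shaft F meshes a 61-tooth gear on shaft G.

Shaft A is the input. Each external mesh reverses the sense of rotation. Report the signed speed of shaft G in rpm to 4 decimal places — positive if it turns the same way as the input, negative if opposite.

+2931.8715 rpm (same as input, |ω| = 2931.8715 rpm)

Stage 1 [88T→88T]: ω = 657.0000×88/88 = 657.0000 rpm, dir flips to −; running = −657.0000
Stage 2 [88T→47T]: ω = 657.0000×88/47 = 1230.1277 rpm, dir flips to +; running = +1230.1277
Stage 3 [47T→13T]: ω = 1230.1277×47/13 = 4447.3846 rpm, dir flips to −; running = −4447.3846
Stage 4 [52T→75T]: ω = 4447.3846×52/75 = 3083.5200 rpm, dir flips to +; running = +3083.5200
Stage 5 [45T→45T]: ω = 3083.5200×45/45 = 3083.5200 rpm, dir flips to −; running = −3083.5200
Stage 6 [58T→61T]: ω = 3083.5200×58/61 = 2931.8715 rpm, dir flips to +; running = +2931.8715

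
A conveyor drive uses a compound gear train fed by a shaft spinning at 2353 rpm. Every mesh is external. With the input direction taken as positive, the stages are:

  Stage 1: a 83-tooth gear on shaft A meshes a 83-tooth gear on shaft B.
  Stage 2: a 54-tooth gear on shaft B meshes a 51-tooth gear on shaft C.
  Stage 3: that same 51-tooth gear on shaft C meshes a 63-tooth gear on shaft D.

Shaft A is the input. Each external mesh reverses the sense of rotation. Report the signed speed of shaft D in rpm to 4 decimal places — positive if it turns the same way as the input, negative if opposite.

-2016.8571 rpm (opposite to input, |ω| = 2016.8571 rpm)

Stage 1 [83T→83T]: ω = 2353.0000×83/83 = 2353.0000 rpm, dir flips to −; running = −2353.0000
Stage 2 [54T→51T]: ω = 2353.0000×54/51 = 2491.4118 rpm, dir flips to +; running = +2491.4118
Stage 3 [51T→63T]: ω = 2491.4118×51/63 = 2016.8571 rpm, dir flips to −; running = −2016.8571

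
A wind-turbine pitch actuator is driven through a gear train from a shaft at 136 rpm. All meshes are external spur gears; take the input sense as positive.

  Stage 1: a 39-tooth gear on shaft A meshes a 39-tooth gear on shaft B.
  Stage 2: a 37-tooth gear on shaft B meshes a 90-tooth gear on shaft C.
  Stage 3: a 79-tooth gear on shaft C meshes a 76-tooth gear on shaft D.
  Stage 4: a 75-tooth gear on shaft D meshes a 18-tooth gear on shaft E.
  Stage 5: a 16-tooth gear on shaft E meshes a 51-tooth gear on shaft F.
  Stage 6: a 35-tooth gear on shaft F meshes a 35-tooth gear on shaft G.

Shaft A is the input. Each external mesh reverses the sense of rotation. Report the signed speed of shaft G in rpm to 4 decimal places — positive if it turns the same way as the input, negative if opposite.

Stage 1 [39T→39T]: ω = 136.0000×39/39 = 136.0000 rpm, dir flips to −; running = −136.0000
Stage 2 [37T→90T]: ω = 136.0000×37/90 = 55.9111 rpm, dir flips to +; running = +55.9111
Stage 3 [79T→76T]: ω = 55.9111×79/76 = 58.1181 rpm, dir flips to −; running = −58.1181
Stage 4 [75T→18T]: ω = 58.1181×75/18 = 242.1589 rpm, dir flips to +; running = +242.1589
Stage 5 [16T→51T]: ω = 242.1589×16/51 = 75.9714 rpm, dir flips to −; running = −75.9714
Stage 6 [35T→35T]: ω = 75.9714×35/35 = 75.9714 rpm, dir flips to +; running = +75.9714

+75.9714 rpm (same as input, |ω| = 75.9714 rpm)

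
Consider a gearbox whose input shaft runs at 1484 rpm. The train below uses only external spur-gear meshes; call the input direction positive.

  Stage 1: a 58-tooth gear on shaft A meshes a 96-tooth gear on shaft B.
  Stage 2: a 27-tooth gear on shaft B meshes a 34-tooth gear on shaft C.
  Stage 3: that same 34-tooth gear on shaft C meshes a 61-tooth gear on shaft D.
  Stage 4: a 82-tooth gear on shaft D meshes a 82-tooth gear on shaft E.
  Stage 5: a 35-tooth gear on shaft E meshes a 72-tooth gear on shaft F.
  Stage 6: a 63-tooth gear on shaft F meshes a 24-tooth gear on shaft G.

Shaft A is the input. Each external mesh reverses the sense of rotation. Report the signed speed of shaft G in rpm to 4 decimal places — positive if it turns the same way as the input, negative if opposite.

+506.3950 rpm (same as input, |ω| = 506.3950 rpm)

Stage 1 [58T→96T]: ω = 1484.0000×58/96 = 896.5833 rpm, dir flips to −; running = −896.5833
Stage 2 [27T→34T]: ω = 896.5833×27/34 = 711.9926 rpm, dir flips to +; running = +711.9926
Stage 3 [34T→61T]: ω = 711.9926×34/61 = 396.8484 rpm, dir flips to −; running = −396.8484
Stage 4 [82T→82T]: ω = 396.8484×82/82 = 396.8484 rpm, dir flips to +; running = +396.8484
Stage 5 [35T→72T]: ω = 396.8484×35/72 = 192.9124 rpm, dir flips to −; running = −192.9124
Stage 6 [63T→24T]: ω = 192.9124×63/24 = 506.3950 rpm, dir flips to +; running = +506.3950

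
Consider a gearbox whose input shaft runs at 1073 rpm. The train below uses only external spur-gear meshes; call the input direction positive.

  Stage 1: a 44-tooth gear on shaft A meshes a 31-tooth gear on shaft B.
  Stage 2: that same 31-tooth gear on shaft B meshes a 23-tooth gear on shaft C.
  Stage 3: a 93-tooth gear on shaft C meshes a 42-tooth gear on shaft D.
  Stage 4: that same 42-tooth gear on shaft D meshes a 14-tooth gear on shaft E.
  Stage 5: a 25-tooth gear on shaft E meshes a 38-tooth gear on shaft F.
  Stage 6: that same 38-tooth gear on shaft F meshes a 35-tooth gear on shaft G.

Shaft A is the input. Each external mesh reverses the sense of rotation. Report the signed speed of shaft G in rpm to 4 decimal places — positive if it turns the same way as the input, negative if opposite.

+9739.8314 rpm (same as input, |ω| = 9739.8314 rpm)

Stage 1 [44T→31T]: ω = 1073.0000×44/31 = 1522.9677 rpm, dir flips to −; running = −1522.9677
Stage 2 [31T→23T]: ω = 1522.9677×31/23 = 2052.6957 rpm, dir flips to +; running = +2052.6957
Stage 3 [93T→42T]: ω = 2052.6957×93/42 = 4545.2547 rpm, dir flips to −; running = −4545.2547
Stage 4 [42T→14T]: ω = 4545.2547×42/14 = 13635.7640 rpm, dir flips to +; running = +13635.7640
Stage 5 [25T→38T]: ω = 13635.7640×25/38 = 8970.8974 rpm, dir flips to −; running = −8970.8974
Stage 6 [38T→35T]: ω = 8970.8974×38/35 = 9739.8314 rpm, dir flips to +; running = +9739.8314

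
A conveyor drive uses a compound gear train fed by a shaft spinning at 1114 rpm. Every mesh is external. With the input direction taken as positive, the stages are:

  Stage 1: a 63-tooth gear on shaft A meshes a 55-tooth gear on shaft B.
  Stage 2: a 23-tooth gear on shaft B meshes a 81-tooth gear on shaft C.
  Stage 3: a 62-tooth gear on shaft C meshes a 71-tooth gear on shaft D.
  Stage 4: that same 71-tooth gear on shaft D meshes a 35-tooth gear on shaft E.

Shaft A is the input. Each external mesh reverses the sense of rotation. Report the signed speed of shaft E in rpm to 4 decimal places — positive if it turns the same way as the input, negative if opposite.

+641.8440 rpm (same as input, |ω| = 641.8440 rpm)

Stage 1 [63T→55T]: ω = 1114.0000×63/55 = 1276.0364 rpm, dir flips to −; running = −1276.0364
Stage 2 [23T→81T]: ω = 1276.0364×23/81 = 362.3313 rpm, dir flips to +; running = +362.3313
Stage 3 [62T→71T]: ω = 362.3313×62/71 = 316.4020 rpm, dir flips to −; running = −316.4020
Stage 4 [71T→35T]: ω = 316.4020×71/35 = 641.8440 rpm, dir flips to +; running = +641.8440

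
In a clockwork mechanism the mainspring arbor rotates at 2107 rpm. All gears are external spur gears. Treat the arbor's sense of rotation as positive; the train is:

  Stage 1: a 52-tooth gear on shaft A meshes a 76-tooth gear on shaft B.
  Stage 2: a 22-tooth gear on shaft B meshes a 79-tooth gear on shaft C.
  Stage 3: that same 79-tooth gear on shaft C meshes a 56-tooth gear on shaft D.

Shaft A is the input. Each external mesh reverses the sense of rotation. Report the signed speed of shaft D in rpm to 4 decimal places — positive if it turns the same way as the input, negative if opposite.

-566.3553 rpm (opposite to input, |ω| = 566.3553 rpm)

Stage 1 [52T→76T]: ω = 2107.0000×52/76 = 1441.6316 rpm, dir flips to −; running = −1441.6316
Stage 2 [22T→79T]: ω = 1441.6316×22/79 = 401.4670 rpm, dir flips to +; running = +401.4670
Stage 3 [79T→56T]: ω = 401.4670×79/56 = 566.3553 rpm, dir flips to −; running = −566.3553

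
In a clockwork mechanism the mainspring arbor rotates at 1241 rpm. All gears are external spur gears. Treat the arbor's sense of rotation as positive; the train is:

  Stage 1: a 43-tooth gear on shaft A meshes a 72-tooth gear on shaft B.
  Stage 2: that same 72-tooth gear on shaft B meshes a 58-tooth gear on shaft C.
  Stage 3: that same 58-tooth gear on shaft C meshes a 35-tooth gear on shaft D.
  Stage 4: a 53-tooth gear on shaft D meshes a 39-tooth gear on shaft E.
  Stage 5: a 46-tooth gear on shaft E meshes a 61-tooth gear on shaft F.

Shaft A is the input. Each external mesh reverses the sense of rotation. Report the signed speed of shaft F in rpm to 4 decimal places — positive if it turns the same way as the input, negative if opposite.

-1562.4692 rpm (opposite to input, |ω| = 1562.4692 rpm)

Stage 1 [43T→72T]: ω = 1241.0000×43/72 = 741.1528 rpm, dir flips to −; running = −741.1528
Stage 2 [72T→58T]: ω = 741.1528×72/58 = 920.0517 rpm, dir flips to +; running = +920.0517
Stage 3 [58T→35T]: ω = 920.0517×58/35 = 1524.6571 rpm, dir flips to −; running = −1524.6571
Stage 4 [53T→39T]: ω = 1524.6571×53/39 = 2071.9700 rpm, dir flips to +; running = +2071.9700
Stage 5 [46T→61T]: ω = 2071.9700×46/61 = 1562.4692 rpm, dir flips to −; running = −1562.4692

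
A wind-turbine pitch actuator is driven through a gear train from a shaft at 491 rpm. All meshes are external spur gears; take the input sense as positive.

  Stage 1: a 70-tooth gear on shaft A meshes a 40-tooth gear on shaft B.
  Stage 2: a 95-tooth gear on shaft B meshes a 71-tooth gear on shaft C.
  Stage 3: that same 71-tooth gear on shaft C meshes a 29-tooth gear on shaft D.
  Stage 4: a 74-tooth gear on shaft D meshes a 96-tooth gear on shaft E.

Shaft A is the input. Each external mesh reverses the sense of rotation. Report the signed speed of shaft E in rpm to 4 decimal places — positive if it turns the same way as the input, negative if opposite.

Stage 1 [70T→40T]: ω = 491.0000×70/40 = 859.2500 rpm, dir flips to −; running = −859.2500
Stage 2 [95T→71T]: ω = 859.2500×95/71 = 1149.7007 rpm, dir flips to +; running = +1149.7007
Stage 3 [71T→29T]: ω = 1149.7007×71/29 = 2814.7845 rpm, dir flips to −; running = −2814.7845
Stage 4 [74T→96T]: ω = 2814.7845×74/96 = 2169.7297 rpm, dir flips to +; running = +2169.7297

+2169.7297 rpm (same as input, |ω| = 2169.7297 rpm)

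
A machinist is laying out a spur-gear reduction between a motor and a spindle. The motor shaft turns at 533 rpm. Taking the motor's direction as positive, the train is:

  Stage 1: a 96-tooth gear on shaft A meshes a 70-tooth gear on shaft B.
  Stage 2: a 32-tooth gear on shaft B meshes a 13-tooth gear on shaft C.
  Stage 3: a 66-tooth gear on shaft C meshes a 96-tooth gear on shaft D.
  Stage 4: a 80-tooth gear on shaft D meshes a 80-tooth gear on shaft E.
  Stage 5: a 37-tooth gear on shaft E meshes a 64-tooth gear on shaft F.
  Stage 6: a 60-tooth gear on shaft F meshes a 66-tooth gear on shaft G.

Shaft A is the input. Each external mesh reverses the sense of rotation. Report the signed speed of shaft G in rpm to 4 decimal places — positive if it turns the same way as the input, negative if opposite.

Stage 1 [96T→70T]: ω = 533.0000×96/70 = 730.9714 rpm, dir flips to −; running = −730.9714
Stage 2 [32T→13T]: ω = 730.9714×32/13 = 1799.3143 rpm, dir flips to +; running = +1799.3143
Stage 3 [66T→96T]: ω = 1799.3143×66/96 = 1237.0286 rpm, dir flips to −; running = −1237.0286
Stage 4 [80T→80T]: ω = 1237.0286×80/80 = 1237.0286 rpm, dir flips to +; running = +1237.0286
Stage 5 [37T→64T]: ω = 1237.0286×37/64 = 715.1571 rpm, dir flips to −; running = −715.1571
Stage 6 [60T→66T]: ω = 715.1571×60/66 = 650.1429 rpm, dir flips to +; running = +650.1429

+650.1429 rpm (same as input, |ω| = 650.1429 rpm)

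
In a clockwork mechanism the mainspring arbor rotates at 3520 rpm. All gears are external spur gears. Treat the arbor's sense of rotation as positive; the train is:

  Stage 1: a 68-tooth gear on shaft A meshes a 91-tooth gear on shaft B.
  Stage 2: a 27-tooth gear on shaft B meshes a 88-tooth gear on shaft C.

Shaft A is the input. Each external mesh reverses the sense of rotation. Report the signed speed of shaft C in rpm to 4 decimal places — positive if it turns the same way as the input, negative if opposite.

+807.0330 rpm (same as input, |ω| = 807.0330 rpm)

Stage 1 [68T→91T]: ω = 3520.0000×68/91 = 2630.3297 rpm, dir flips to −; running = −2630.3297
Stage 2 [27T→88T]: ω = 2630.3297×27/88 = 807.0330 rpm, dir flips to +; running = +807.0330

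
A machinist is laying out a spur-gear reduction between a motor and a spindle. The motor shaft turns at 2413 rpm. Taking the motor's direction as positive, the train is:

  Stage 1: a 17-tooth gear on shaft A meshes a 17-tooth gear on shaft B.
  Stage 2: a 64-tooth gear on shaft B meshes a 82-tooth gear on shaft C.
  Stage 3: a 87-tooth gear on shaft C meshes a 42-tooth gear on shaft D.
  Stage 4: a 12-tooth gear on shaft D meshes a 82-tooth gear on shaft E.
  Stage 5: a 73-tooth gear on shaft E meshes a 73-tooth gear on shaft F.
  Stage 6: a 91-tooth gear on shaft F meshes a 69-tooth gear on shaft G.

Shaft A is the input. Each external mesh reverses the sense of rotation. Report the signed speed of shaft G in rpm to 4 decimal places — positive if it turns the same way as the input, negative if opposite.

Stage 1 [17T→17T]: ω = 2413.0000×17/17 = 2413.0000 rpm, dir flips to −; running = −2413.0000
Stage 2 [64T→82T]: ω = 2413.0000×64/82 = 1883.3171 rpm, dir flips to +; running = +1883.3171
Stage 3 [87T→42T]: ω = 1883.3171×87/42 = 3901.1568 rpm, dir flips to −; running = −3901.1568
Stage 4 [12T→82T]: ω = 3901.1568×12/82 = 570.9010 rpm, dir flips to +; running = +570.9010
Stage 5 [73T→73T]: ω = 570.9010×73/73 = 570.9010 rpm, dir flips to −; running = −570.9010
Stage 6 [91T→69T]: ω = 570.9010×91/69 = 752.9274 rpm, dir flips to +; running = +752.9274

+752.9274 rpm (same as input, |ω| = 752.9274 rpm)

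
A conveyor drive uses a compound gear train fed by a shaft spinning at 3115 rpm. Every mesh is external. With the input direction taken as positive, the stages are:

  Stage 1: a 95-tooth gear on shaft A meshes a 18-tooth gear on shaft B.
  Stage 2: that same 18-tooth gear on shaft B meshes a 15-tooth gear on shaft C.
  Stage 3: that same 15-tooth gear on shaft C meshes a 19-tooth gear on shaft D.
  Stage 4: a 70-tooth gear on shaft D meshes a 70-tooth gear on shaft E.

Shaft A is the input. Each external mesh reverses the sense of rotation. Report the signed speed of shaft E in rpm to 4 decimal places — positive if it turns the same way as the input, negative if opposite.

Stage 1 [95T→18T]: ω = 3115.0000×95/18 = 16440.2778 rpm, dir flips to −; running = −16440.2778
Stage 2 [18T→15T]: ω = 16440.2778×18/15 = 19728.3333 rpm, dir flips to +; running = +19728.3333
Stage 3 [15T→19T]: ω = 19728.3333×15/19 = 15575.0000 rpm, dir flips to −; running = −15575.0000
Stage 4 [70T→70T]: ω = 15575.0000×70/70 = 15575.0000 rpm, dir flips to +; running = +15575.0000

+15575.0000 rpm (same as input, |ω| = 15575.0000 rpm)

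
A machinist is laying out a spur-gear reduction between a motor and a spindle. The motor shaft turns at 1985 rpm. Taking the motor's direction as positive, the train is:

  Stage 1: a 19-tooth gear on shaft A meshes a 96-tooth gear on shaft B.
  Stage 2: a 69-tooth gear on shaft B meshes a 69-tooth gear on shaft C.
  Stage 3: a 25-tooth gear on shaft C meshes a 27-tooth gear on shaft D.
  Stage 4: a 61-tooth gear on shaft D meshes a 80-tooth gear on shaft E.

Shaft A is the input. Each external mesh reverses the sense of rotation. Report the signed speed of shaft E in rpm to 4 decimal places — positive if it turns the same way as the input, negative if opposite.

+277.3697 rpm (same as input, |ω| = 277.3697 rpm)

Stage 1 [19T→96T]: ω = 1985.0000×19/96 = 392.8646 rpm, dir flips to −; running = −392.8646
Stage 2 [69T→69T]: ω = 392.8646×69/69 = 392.8646 rpm, dir flips to +; running = +392.8646
Stage 3 [25T→27T]: ω = 392.8646×25/27 = 363.7635 rpm, dir flips to −; running = −363.7635
Stage 4 [61T→80T]: ω = 363.7635×61/80 = 277.3697 rpm, dir flips to +; running = +277.3697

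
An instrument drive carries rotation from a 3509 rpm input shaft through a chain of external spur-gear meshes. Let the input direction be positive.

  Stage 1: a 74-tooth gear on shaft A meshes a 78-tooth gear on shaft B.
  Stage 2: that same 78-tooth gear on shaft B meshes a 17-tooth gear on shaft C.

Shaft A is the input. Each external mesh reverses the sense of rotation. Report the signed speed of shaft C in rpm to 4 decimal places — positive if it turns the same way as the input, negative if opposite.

+15274.4706 rpm (same as input, |ω| = 15274.4706 rpm)

Stage 1 [74T→78T]: ω = 3509.0000×74/78 = 3329.0513 rpm, dir flips to −; running = −3329.0513
Stage 2 [78T→17T]: ω = 3329.0513×78/17 = 15274.4706 rpm, dir flips to +; running = +15274.4706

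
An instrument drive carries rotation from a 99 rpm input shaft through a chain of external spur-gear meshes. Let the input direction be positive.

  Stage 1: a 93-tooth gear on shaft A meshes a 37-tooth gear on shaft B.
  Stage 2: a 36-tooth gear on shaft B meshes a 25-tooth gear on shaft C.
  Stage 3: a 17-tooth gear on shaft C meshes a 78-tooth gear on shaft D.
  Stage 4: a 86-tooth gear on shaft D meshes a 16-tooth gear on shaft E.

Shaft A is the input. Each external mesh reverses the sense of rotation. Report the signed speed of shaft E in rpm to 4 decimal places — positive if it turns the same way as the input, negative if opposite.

+419.7703 rpm (same as input, |ω| = 419.7703 rpm)

Stage 1 [93T→37T]: ω = 99.0000×93/37 = 248.8378 rpm, dir flips to −; running = −248.8378
Stage 2 [36T→25T]: ω = 248.8378×36/25 = 358.3265 rpm, dir flips to +; running = +358.3265
Stage 3 [17T→78T]: ω = 358.3265×17/78 = 78.0968 rpm, dir flips to −; running = −78.0968
Stage 4 [86T→16T]: ω = 78.0968×86/16 = 419.7703 rpm, dir flips to +; running = +419.7703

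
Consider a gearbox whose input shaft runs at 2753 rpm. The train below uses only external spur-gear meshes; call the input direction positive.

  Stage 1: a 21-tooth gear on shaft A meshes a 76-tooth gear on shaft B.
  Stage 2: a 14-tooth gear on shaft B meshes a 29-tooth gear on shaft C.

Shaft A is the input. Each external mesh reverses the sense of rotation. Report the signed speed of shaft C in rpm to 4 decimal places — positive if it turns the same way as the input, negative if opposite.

Stage 1 [21T→76T]: ω = 2753.0000×21/76 = 760.6974 rpm, dir flips to −; running = −760.6974
Stage 2 [14T→29T]: ω = 760.6974×14/29 = 367.2332 rpm, dir flips to +; running = +367.2332

+367.2332 rpm (same as input, |ω| = 367.2332 rpm)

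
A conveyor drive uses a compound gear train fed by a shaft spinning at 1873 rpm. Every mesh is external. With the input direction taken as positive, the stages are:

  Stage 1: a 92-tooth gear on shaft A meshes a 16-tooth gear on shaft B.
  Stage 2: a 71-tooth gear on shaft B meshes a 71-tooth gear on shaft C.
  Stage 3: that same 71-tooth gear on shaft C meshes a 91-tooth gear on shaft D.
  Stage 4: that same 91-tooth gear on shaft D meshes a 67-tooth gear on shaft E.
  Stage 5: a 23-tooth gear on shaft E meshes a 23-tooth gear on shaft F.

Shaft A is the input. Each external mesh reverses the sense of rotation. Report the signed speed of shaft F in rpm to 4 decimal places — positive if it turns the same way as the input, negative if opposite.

-11412.7201 rpm (opposite to input, |ω| = 11412.7201 rpm)

Stage 1 [92T→16T]: ω = 1873.0000×92/16 = 10769.7500 rpm, dir flips to −; running = −10769.7500
Stage 2 [71T→71T]: ω = 10769.7500×71/71 = 10769.7500 rpm, dir flips to +; running = +10769.7500
Stage 3 [71T→91T]: ω = 10769.7500×71/91 = 8402.7720 rpm, dir flips to −; running = −8402.7720
Stage 4 [91T→67T]: ω = 8402.7720×91/67 = 11412.7201 rpm, dir flips to +; running = +11412.7201
Stage 5 [23T→23T]: ω = 11412.7201×23/23 = 11412.7201 rpm, dir flips to −; running = −11412.7201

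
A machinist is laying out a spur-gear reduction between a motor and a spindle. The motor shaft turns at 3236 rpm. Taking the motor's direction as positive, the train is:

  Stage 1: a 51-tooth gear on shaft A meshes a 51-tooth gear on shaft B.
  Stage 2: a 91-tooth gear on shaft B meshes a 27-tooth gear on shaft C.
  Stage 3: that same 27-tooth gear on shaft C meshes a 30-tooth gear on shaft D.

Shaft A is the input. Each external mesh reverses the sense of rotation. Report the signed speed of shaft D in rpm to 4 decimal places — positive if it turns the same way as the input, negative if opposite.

-9815.8667 rpm (opposite to input, |ω| = 9815.8667 rpm)

Stage 1 [51T→51T]: ω = 3236.0000×51/51 = 3236.0000 rpm, dir flips to −; running = −3236.0000
Stage 2 [91T→27T]: ω = 3236.0000×91/27 = 10906.5185 rpm, dir flips to +; running = +10906.5185
Stage 3 [27T→30T]: ω = 10906.5185×27/30 = 9815.8667 rpm, dir flips to −; running = −9815.8667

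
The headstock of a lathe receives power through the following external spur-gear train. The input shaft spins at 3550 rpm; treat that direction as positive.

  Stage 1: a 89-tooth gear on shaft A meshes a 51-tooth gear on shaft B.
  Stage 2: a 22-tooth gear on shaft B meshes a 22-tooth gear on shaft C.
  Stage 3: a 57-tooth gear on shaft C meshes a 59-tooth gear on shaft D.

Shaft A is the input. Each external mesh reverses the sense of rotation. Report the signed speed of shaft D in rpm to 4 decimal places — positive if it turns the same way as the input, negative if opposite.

-5985.0947 rpm (opposite to input, |ω| = 5985.0947 rpm)

Stage 1 [89T→51T]: ω = 3550.0000×89/51 = 6195.0980 rpm, dir flips to −; running = −6195.0980
Stage 2 [22T→22T]: ω = 6195.0980×22/22 = 6195.0980 rpm, dir flips to +; running = +6195.0980
Stage 3 [57T→59T]: ω = 6195.0980×57/59 = 5985.0947 rpm, dir flips to −; running = −5985.0947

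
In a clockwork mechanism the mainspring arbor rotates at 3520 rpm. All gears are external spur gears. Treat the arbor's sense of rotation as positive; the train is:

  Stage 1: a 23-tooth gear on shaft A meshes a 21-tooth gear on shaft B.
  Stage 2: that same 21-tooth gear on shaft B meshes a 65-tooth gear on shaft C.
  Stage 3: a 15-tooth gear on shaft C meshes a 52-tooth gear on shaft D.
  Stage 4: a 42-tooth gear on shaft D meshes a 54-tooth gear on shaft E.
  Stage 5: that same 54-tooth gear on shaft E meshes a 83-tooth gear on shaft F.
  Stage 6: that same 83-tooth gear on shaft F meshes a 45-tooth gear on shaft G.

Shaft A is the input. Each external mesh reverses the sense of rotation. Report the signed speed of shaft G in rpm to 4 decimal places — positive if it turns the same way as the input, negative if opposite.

Stage 1 [23T→21T]: ω = 3520.0000×23/21 = 3855.2381 rpm, dir flips to −; running = −3855.2381
Stage 2 [21T→65T]: ω = 3855.2381×21/65 = 1245.5385 rpm, dir flips to +; running = +1245.5385
Stage 3 [15T→52T]: ω = 1245.5385×15/52 = 359.2899 rpm, dir flips to −; running = −359.2899
Stage 4 [42T→54T]: ω = 359.2899×42/54 = 279.4477 rpm, dir flips to +; running = +279.4477
Stage 5 [54T→83T]: ω = 279.4477×54/83 = 181.8094 rpm, dir flips to −; running = −181.8094
Stage 6 [83T→45T]: ω = 181.8094×83/45 = 335.3373 rpm, dir flips to +; running = +335.3373

+335.3373 rpm (same as input, |ω| = 335.3373 rpm)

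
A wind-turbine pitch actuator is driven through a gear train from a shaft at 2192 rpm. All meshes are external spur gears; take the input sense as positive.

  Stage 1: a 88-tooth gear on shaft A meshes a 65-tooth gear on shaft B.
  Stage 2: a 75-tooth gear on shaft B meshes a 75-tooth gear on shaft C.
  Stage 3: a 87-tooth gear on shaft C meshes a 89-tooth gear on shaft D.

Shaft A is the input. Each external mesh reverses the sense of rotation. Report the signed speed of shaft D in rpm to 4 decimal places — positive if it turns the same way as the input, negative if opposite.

Stage 1 [88T→65T]: ω = 2192.0000×88/65 = 2967.6308 rpm, dir flips to −; running = −2967.6308
Stage 2 [75T→75T]: ω = 2967.6308×75/75 = 2967.6308 rpm, dir flips to +; running = +2967.6308
Stage 3 [87T→89T]: ω = 2967.6308×87/89 = 2900.9424 rpm, dir flips to −; running = −2900.9424

-2900.9424 rpm (opposite to input, |ω| = 2900.9424 rpm)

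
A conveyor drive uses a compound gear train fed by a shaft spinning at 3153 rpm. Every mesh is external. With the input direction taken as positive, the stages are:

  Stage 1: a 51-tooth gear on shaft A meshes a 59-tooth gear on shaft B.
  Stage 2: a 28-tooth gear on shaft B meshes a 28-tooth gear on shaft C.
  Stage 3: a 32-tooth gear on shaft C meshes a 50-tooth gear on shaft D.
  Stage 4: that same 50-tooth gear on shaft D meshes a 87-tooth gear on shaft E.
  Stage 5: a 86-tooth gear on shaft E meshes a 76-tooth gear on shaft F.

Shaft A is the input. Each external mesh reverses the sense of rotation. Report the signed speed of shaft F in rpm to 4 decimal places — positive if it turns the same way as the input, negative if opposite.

-1134.3778 rpm (opposite to input, |ω| = 1134.3778 rpm)

Stage 1 [51T→59T]: ω = 3153.0000×51/59 = 2725.4746 rpm, dir flips to −; running = −2725.4746
Stage 2 [28T→28T]: ω = 2725.4746×28/28 = 2725.4746 rpm, dir flips to +; running = +2725.4746
Stage 3 [32T→50T]: ω = 2725.4746×32/50 = 1744.3037 rpm, dir flips to −; running = −1744.3037
Stage 4 [50T→87T]: ω = 1744.3037×50/87 = 1002.4734 rpm, dir flips to +; running = +1002.4734
Stage 5 [86T→76T]: ω = 1002.4734×86/76 = 1134.3778 rpm, dir flips to −; running = −1134.3778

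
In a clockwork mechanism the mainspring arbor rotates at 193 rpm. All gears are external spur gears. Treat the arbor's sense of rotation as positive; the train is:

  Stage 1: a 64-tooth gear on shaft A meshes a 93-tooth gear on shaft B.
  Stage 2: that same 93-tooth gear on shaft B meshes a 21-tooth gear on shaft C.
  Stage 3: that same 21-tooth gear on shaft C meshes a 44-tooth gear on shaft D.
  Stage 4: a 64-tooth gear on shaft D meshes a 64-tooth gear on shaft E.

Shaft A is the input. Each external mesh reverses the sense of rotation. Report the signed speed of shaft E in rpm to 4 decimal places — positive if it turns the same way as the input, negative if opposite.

Stage 1 [64T→93T]: ω = 193.0000×64/93 = 132.8172 rpm, dir flips to −; running = −132.8172
Stage 2 [93T→21T]: ω = 132.8172×93/21 = 588.1905 rpm, dir flips to +; running = +588.1905
Stage 3 [21T→44T]: ω = 588.1905×21/44 = 280.7273 rpm, dir flips to −; running = −280.7273
Stage 4 [64T→64T]: ω = 280.7273×64/64 = 280.7273 rpm, dir flips to +; running = +280.7273

+280.7273 rpm (same as input, |ω| = 280.7273 rpm)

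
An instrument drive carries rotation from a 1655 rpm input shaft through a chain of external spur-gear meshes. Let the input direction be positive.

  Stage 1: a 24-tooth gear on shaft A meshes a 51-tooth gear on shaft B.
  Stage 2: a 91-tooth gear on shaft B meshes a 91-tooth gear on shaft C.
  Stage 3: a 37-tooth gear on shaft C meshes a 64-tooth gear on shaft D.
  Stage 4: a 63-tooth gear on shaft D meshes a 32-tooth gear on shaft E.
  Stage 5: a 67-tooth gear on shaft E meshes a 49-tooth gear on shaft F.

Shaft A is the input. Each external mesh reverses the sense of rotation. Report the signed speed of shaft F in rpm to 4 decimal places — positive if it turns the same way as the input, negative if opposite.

-1212.0767 rpm (opposite to input, |ω| = 1212.0767 rpm)

Stage 1 [24T→51T]: ω = 1655.0000×24/51 = 778.8235 rpm, dir flips to −; running = −778.8235
Stage 2 [91T→91T]: ω = 778.8235×91/91 = 778.8235 rpm, dir flips to +; running = +778.8235
Stage 3 [37T→64T]: ω = 778.8235×37/64 = 450.2574 rpm, dir flips to −; running = −450.2574
Stage 4 [63T→32T]: ω = 450.2574×63/32 = 886.4442 rpm, dir flips to +; running = +886.4442
Stage 5 [67T→49T]: ω = 886.4442×67/49 = 1212.0767 rpm, dir flips to −; running = −1212.0767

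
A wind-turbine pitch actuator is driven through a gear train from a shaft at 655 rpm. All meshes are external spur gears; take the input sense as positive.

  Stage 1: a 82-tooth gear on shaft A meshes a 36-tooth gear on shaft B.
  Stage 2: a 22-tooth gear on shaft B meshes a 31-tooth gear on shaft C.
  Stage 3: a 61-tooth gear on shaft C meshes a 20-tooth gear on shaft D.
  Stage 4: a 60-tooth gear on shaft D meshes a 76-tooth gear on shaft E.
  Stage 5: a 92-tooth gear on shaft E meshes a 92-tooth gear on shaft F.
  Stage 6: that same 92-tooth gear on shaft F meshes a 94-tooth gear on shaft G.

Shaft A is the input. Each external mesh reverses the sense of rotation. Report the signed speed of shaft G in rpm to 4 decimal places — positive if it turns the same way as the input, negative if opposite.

Stage 1 [82T→36T]: ω = 655.0000×82/36 = 1491.9444 rpm, dir flips to −; running = −1491.9444
Stage 2 [22T→31T]: ω = 1491.9444×22/31 = 1058.7993 rpm, dir flips to +; running = +1058.7993
Stage 3 [61T→20T]: ω = 1058.7993×61/20 = 3229.3378 rpm, dir flips to −; running = −3229.3378
Stage 4 [60T→76T]: ω = 3229.3378×60/76 = 2549.4772 rpm, dir flips to +; running = +2549.4772
Stage 5 [92T→92T]: ω = 2549.4772×92/92 = 2549.4772 rpm, dir flips to −; running = −2549.4772
Stage 6 [92T→94T]: ω = 2549.4772×92/94 = 2495.2330 rpm, dir flips to +; running = +2495.2330

+2495.2330 rpm (same as input, |ω| = 2495.2330 rpm)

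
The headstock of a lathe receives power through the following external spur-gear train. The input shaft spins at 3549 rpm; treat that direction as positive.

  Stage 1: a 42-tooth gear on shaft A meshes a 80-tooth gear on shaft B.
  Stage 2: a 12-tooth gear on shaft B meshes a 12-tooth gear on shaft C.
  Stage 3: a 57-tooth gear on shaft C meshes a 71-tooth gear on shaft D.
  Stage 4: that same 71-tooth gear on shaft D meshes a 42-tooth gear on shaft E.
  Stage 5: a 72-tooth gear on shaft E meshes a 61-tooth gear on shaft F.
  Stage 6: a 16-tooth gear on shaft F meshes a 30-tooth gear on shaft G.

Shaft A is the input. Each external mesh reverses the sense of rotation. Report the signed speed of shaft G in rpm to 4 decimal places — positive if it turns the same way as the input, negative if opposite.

+1591.8138 rpm (same as input, |ω| = 1591.8138 rpm)

Stage 1 [42T→80T]: ω = 3549.0000×42/80 = 1863.2250 rpm, dir flips to −; running = −1863.2250
Stage 2 [12T→12T]: ω = 1863.2250×12/12 = 1863.2250 rpm, dir flips to +; running = +1863.2250
Stage 3 [57T→71T]: ω = 1863.2250×57/71 = 1495.8285 rpm, dir flips to −; running = −1495.8285
Stage 4 [71T→42T]: ω = 1495.8285×71/42 = 2528.6625 rpm, dir flips to +; running = +2528.6625
Stage 5 [72T→61T]: ω = 2528.6625×72/61 = 2984.6508 rpm, dir flips to −; running = −2984.6508
Stage 6 [16T→30T]: ω = 2984.6508×16/30 = 1591.8138 rpm, dir flips to +; running = +1591.8138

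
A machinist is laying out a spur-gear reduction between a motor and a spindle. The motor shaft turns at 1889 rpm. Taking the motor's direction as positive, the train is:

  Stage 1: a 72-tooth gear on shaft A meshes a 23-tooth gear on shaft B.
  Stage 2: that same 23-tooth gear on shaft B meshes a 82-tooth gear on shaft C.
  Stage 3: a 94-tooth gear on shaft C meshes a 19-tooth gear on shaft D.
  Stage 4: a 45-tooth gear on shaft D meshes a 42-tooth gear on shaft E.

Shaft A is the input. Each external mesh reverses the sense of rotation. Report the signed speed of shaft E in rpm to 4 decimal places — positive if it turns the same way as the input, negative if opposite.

+8792.0081 rpm (same as input, |ω| = 8792.0081 rpm)

Stage 1 [72T→23T]: ω = 1889.0000×72/23 = 5913.3913 rpm, dir flips to −; running = −5913.3913
Stage 2 [23T→82T]: ω = 5913.3913×23/82 = 1658.6341 rpm, dir flips to +; running = +1658.6341
Stage 3 [94T→19T]: ω = 1658.6341×94/19 = 8205.8742 rpm, dir flips to −; running = −8205.8742
Stage 4 [45T→42T]: ω = 8205.8742×45/42 = 8792.0081 rpm, dir flips to +; running = +8792.0081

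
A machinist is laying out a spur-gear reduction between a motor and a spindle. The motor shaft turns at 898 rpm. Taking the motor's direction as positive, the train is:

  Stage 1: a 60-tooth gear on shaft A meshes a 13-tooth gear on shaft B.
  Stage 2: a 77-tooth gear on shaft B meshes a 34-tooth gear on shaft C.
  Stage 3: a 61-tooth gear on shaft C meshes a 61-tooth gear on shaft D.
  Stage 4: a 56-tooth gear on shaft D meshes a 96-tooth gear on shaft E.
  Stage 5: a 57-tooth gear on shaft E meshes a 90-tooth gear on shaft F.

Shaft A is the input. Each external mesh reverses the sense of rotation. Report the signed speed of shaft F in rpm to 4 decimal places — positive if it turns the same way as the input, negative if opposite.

-3467.7293 rpm (opposite to input, |ω| = 3467.7293 rpm)

Stage 1 [60T→13T]: ω = 898.0000×60/13 = 4144.6154 rpm, dir flips to −; running = −4144.6154
Stage 2 [77T→34T]: ω = 4144.6154×77/34 = 9386.3348 rpm, dir flips to +; running = +9386.3348
Stage 3 [61T→61T]: ω = 9386.3348×61/61 = 9386.3348 rpm, dir flips to −; running = −9386.3348
Stage 4 [56T→96T]: ω = 9386.3348×56/96 = 5475.3620 rpm, dir flips to +; running = +5475.3620
Stage 5 [57T→90T]: ω = 5475.3620×57/90 = 3467.7293 rpm, dir flips to −; running = −3467.7293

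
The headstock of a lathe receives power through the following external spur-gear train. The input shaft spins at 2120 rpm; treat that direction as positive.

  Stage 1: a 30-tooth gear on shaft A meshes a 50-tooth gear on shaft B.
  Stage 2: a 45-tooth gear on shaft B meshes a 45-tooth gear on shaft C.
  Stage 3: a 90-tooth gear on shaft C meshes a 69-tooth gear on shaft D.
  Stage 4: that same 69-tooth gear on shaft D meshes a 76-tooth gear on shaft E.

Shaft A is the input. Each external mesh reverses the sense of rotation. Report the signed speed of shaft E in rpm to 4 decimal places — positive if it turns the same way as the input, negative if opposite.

Stage 1 [30T→50T]: ω = 2120.0000×30/50 = 1272.0000 rpm, dir flips to −; running = −1272.0000
Stage 2 [45T→45T]: ω = 1272.0000×45/45 = 1272.0000 rpm, dir flips to +; running = +1272.0000
Stage 3 [90T→69T]: ω = 1272.0000×90/69 = 1659.1304 rpm, dir flips to −; running = −1659.1304
Stage 4 [69T→76T]: ω = 1659.1304×69/76 = 1506.3158 rpm, dir flips to +; running = +1506.3158

+1506.3158 rpm (same as input, |ω| = 1506.3158 rpm)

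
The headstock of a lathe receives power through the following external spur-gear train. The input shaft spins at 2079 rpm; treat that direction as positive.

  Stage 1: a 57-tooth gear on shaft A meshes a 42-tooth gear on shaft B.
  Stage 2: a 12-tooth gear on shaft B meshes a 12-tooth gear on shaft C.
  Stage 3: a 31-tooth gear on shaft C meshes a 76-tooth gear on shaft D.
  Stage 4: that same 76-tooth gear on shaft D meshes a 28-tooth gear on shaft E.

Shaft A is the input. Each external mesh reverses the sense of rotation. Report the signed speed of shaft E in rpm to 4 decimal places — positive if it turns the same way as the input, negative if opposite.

+3123.8036 rpm (same as input, |ω| = 3123.8036 rpm)

Stage 1 [57T→42T]: ω = 2079.0000×57/42 = 2821.5000 rpm, dir flips to −; running = −2821.5000
Stage 2 [12T→12T]: ω = 2821.5000×12/12 = 2821.5000 rpm, dir flips to +; running = +2821.5000
Stage 3 [31T→76T]: ω = 2821.5000×31/76 = 1150.8750 rpm, dir flips to −; running = −1150.8750
Stage 4 [76T→28T]: ω = 1150.8750×76/28 = 3123.8036 rpm, dir flips to +; running = +3123.8036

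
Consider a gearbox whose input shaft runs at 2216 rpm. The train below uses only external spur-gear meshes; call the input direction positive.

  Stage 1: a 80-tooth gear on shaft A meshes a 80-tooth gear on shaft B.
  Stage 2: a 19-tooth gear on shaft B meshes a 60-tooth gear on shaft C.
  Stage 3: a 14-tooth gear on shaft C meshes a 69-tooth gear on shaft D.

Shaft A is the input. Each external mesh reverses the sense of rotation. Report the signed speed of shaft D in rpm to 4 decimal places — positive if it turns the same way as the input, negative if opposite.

-142.3807 rpm (opposite to input, |ω| = 142.3807 rpm)

Stage 1 [80T→80T]: ω = 2216.0000×80/80 = 2216.0000 rpm, dir flips to −; running = −2216.0000
Stage 2 [19T→60T]: ω = 2216.0000×19/60 = 701.7333 rpm, dir flips to +; running = +701.7333
Stage 3 [14T→69T]: ω = 701.7333×14/69 = 142.3807 rpm, dir flips to −; running = −142.3807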